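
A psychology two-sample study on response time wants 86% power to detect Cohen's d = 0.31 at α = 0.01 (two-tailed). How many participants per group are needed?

z_{α/2} = 2.576, z_β = Φ⁻¹(0.86) = 1.08. For small effect (d = 0.31): n per group = 2(z_{α/2} + z_β)²/d² = 2(2.576 + 1.08)²/0.31² = 278.2 → 279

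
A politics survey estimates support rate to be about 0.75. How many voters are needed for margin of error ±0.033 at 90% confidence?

n = z²p(1-p)/E² = 1.645²×0.75×0.25/0.033² = 465.9 → n = 466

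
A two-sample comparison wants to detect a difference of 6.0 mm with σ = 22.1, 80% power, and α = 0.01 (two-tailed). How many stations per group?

n per group = 2(z_α/2 + z_β)²σ²/d² = 2×(2.576 + 0.84)²×22.1²/6.0² = 316.6 → n = 317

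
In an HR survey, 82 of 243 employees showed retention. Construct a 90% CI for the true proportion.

p̂ = 0.337. CI = p̂ ± z*√(p̂(1-p̂)/n) = (0.288, 0.387)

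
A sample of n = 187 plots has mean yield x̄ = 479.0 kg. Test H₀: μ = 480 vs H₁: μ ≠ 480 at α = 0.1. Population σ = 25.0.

z = (x̄ - μ₀)/(σ/√n) = (479.0 - 480)/(25.0/√187) = -0.547. Critical value: ±1.645. Since |-0.547| ≤ 1.645, Fail to reject H₀.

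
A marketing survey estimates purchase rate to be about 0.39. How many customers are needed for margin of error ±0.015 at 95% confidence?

n = z²p(1-p)/E² = 1.96²×0.39×0.61/0.015² = 4061.9 → n = 4062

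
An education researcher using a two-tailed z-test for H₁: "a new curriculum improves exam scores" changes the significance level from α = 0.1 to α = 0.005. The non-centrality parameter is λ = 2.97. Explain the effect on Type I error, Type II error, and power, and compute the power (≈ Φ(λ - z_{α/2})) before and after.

Decreasing α from 0.1 to 0.005:
• Type I error rate decreases (α is the Type I rate by definition).
• Critical value moves from z_{α/2} = 1.645 to 2.807, so power = Φ(λ - z_{α/2}) goes from Φ(2.97 - 1.645) = 0.907 to Φ(2.97 - 2.807) = 0.565.
• Type II error rate β = 1 - power therefore increases (0.093 → 0.435).
Appropriate when false positives are costly — here, adopting a curriculum that gives no real benefit — disruption for nothing.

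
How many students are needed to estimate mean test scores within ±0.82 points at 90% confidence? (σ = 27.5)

n = (z*σ/E)² = (1.645×27.5/0.82)² = 3043.5 → n = 3044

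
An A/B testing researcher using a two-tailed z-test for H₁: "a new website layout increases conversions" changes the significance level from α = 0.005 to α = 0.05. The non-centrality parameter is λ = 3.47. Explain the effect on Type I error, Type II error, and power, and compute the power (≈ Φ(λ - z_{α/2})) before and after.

Increasing α from 0.005 to 0.05:
• Type I error rate increases (α is the Type I rate by definition).
• Critical value moves from z_{α/2} = 2.807 to 1.96, so power = Φ(λ - z_{α/2}) goes from Φ(3.47 - 2.807) = 0.746 to Φ(3.47 - 1.96) = 0.934.
• Type II error rate β = 1 - power therefore decreases (0.254 → 0.066).
Appropriate when false negatives are costly — here, discarding a layout that would have improved conversions — lost revenue.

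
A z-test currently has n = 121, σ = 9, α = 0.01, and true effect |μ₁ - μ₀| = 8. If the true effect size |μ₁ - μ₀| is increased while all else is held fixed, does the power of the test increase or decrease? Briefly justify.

Power increases: a larger true effect increases the non-centrality λ = |μ₁ - μ₀|/(σ/√n).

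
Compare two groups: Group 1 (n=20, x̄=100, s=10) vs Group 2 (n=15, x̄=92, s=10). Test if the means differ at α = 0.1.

Pooled sp = 10.0. t = 2.342, df = 33. Critical t = ±1.692. Reject H₀.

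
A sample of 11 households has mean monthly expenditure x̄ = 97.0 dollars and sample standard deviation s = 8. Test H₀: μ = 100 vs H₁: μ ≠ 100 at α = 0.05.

t = (x̄ - μ₀)/(s/√n) = (97.0 - 100)/(8/√11) = -1.244. df = 10, critical t = ±2.228. Fail to reject H₀.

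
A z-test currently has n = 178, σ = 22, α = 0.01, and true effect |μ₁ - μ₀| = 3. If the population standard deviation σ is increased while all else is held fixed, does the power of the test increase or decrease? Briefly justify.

Power decreases: a larger σ inflates the standard error σ/√n, pulling the sampling distribution under H₁ back toward the critical value.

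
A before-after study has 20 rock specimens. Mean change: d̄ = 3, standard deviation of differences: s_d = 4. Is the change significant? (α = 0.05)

t = d̄/(s_d/√n) = 3/(4/√20) = 3.354. df = 19, critical t = ±2.093. Reject H₀.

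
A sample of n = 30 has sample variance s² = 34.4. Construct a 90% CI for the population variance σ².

df = 29. χ²_{0.05} = 42.557, χ²_{0.95} = 17.708. CI for σ² = ((n-1)s²/χ²_{α/2}, (n-1)s²/χ²_{1-α/2}) = (29·34.4/42.557, 29·34.4/17.708) = (23.44, 56.34)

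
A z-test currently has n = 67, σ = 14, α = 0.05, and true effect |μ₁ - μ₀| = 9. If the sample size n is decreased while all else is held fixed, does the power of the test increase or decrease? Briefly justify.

Power decreases: a smaller n inflates the standard error σ/√n, pulling the sampling distribution under H₁ back toward the critical value.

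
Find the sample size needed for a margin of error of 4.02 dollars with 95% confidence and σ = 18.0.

n = (z*σ/E)² = (1.96×18.0/4.02)² = 77.02 → n = 78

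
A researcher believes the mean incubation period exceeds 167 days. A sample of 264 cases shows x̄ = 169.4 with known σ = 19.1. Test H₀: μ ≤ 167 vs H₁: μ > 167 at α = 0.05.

z = 2.042. Critical value: 1.645. Reject H₀.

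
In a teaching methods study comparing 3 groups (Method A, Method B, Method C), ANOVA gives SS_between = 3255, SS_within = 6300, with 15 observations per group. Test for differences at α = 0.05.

df_between = 2, df_within = 42. F = MS_between/MS_within = 1627.5/150.0 = 10.85. F_crit ≈ 3.22. Reject H₀. At least one mean differs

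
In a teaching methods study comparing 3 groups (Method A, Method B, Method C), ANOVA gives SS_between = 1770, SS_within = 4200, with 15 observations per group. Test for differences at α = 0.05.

df_between = 2, df_within = 42. F = MS_between/MS_within = 885.0/100.0 = 8.85. F_crit ≈ 3.22. Reject H₀. At least one mean differs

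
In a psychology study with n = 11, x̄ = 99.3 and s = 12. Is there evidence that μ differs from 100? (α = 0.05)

t = (x̄ - μ₀)/(s/√n) = (99.3 - 100)/(12/√11) = -0.193. df = 10, critical t = ±2.228. Fail to reject H₀.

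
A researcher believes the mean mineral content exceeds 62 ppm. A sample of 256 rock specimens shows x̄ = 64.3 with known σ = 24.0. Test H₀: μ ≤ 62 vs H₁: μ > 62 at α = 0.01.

z = 1.533. Critical value: 2.33. Fail to reject H₀.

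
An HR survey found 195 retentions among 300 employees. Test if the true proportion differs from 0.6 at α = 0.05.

p̂ = 0.65, p₀ = 0.6. z = (p̂ - p₀)/√(p₀(1-p₀)/n) = 1.768. Critical: ±1.96. Fail to reject H₀.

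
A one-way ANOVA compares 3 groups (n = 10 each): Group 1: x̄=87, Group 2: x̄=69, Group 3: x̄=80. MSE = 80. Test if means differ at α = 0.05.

Grand mean = 78.67. SS_between = 1646.67, MS_between = 823.33. F = 10.292, F_crit ≈ 3.354. Reject H₀.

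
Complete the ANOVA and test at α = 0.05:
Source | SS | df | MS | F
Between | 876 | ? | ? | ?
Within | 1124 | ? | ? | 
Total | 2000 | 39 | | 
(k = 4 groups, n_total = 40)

df_between = 3, df_within = 36. MS_between = 292.0, MS_within = 31.22. F = 9.352, F_crit ≈ 2.866. Reject H₀.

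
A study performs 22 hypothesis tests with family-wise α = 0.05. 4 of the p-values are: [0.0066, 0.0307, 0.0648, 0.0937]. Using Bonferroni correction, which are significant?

Bonferroni α = 0.05/22 = 0.00227. None of the given p-values are significant.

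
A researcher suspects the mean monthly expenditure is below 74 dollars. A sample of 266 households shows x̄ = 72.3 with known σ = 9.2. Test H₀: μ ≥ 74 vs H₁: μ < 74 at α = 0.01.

z = -3.014. Critical value: -2.33. Reject H₀.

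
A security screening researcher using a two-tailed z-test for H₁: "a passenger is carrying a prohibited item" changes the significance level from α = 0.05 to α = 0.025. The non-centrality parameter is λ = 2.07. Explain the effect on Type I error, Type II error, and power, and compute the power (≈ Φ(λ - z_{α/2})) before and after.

Decreasing α from 0.05 to 0.025:
• Type I error rate decreases (α is the Type I rate by definition).
• Critical value moves from z_{α/2} = 1.96 to 2.241, so power = Φ(λ - z_{α/2}) goes from Φ(2.07 - 1.96) = 0.544 to Φ(2.07 - 2.241) = 0.432.
• Type II error rate β = 1 - power therefore increases (0.456 → 0.568).
Appropriate when false positives are costly — here, detaining an innocent passenger — delay and inconvenience.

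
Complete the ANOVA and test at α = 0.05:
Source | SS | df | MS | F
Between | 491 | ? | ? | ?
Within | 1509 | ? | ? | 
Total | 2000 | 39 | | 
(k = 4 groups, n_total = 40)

df_between = 3, df_within = 36. MS_between = 163.67, MS_within = 41.92. F = 3.905, F_crit ≈ 2.866. Reject H₀.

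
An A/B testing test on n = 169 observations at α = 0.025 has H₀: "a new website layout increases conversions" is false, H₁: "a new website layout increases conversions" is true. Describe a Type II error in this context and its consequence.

Type II error: failing to reject H₀ when it is false — concluding that a new website layout increases conversions is not supported when in fact it is. Consequence: discarding a layout that would have improved conversions — lost revenue.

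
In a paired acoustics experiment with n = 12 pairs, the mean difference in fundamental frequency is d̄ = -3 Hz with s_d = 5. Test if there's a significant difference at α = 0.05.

t = d̄/(s_d/√n) = -3/(5/√12) = -2.078. df = 11, critical t = ±2.201. Fail to reject H₀.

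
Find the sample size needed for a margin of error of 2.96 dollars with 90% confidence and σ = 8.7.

n = (z*σ/E)² = (1.645×8.7/2.96)² = 23.4 → n = 24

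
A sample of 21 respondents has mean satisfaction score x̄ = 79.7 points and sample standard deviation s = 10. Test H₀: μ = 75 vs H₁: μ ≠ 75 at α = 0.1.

t = (x̄ - μ₀)/(s/√n) = (79.7 - 75)/(10/√21) = 2.154. df = 20, critical t = ±1.725. Reject H₀.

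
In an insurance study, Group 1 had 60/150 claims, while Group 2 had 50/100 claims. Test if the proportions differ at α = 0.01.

p̂₁ = 0.4, p̂₂ = 0.5, pooled p̂ = 0.44. z = -1.56. Critical: ±2.576. Fail to reject H₀.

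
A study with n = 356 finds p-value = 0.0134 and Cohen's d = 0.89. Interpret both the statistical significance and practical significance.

Statistically significant (p = 0.0134 < 0.05). Cohen's d = 0.89 indicates a large effect size. Both statistical and practical significance should be considered.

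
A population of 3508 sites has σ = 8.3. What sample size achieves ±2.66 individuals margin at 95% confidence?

Without FPC: n₀ = (1.96×8.3/2.66)² = 37.403. With FPC: n = n₀N/(n₀+N-1) = 37.02 → n = 38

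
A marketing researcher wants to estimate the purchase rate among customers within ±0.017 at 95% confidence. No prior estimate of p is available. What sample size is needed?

Conservative approach: use p = 0.5 (maximizes p(1-p) = 0.25). n = z²(0.25)/E² = 1.96²×0.25/0.017² = 3323.2 → n = 3324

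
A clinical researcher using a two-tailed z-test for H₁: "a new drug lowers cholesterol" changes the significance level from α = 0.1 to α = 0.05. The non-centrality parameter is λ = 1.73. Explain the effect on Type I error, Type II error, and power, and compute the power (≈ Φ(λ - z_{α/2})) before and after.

Decreasing α from 0.1 to 0.05:
• Type I error rate decreases (α is the Type I rate by definition).
• Critical value moves from z_{α/2} = 1.645 to 1.96, so power = Φ(λ - z_{α/2}) goes from Φ(1.73 - 1.645) = 0.534 to Φ(1.73 - 1.96) = 0.409.
• Type II error rate β = 1 - power therefore increases (0.466 → 0.591).
Appropriate when false positives are costly — here, approving an ineffective drug — patients take a useless medication and may skip effective alternatives.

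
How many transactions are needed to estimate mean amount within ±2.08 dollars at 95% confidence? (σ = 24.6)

n = (z*σ/E)² = (1.96×24.6/2.08)² = 537.3 → n = 538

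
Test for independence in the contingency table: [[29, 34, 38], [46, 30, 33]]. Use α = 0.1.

χ² = 4.157. df = 2, critical = 4.605. Fail to reject H₀. No evidence of dependence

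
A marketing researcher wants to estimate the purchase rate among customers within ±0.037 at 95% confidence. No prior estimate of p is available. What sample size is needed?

Conservative approach: use p = 0.5 (maximizes p(1-p) = 0.25). n = z²(0.25)/E² = 1.96²×0.25/0.037² = 701.5 → n = 702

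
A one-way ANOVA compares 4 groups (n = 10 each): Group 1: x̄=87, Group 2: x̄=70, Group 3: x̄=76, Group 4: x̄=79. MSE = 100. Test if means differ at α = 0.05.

Grand mean = 78.0. SS_between = 1500.0, MS_between = 500.0. F = 5.0, F_crit ≈ 2.866. Reject H₀.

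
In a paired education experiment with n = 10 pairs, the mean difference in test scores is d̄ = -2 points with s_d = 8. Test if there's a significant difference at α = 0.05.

t = d̄/(s_d/√n) = -2/(8/√10) = -0.791. df = 9, critical t = ±2.262. Fail to reject H₀.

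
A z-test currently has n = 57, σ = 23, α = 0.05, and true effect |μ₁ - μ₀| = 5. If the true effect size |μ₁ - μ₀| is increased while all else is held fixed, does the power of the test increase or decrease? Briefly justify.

Power increases: a larger true effect increases the non-centrality λ = |μ₁ - μ₀|/(σ/√n).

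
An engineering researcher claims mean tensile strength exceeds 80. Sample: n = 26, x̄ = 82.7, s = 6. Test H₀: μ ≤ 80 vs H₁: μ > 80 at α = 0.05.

t = (82.7 - 80)/(6/√26) = 2.295, df = 25. Critical t = 1.708. Reject H₀.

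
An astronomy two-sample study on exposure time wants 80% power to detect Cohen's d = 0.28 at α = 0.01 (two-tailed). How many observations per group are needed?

z_{α/2} = 2.576, z_β = Φ⁻¹(0.8) = 0.842. For small effect (d = 0.28): n per group = 2(z_{α/2} + z_β)²/d² = 2(2.576 + 0.842)²/0.28² = 298.03 → 299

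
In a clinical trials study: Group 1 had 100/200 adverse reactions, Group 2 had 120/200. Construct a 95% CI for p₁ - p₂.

p̂₁ = 0.5, p̂₂ = 0.6. Difference = -0.1. CI = (-0.197, -0.003)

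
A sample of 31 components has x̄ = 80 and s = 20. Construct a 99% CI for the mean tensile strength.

CI = x̄ ± t*(s/√n) = 80 ± 2.75(20/√31) = (70.12, 89.88)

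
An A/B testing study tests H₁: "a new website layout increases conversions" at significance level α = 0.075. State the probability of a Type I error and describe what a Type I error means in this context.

P(Type I error) = α = 0.075. A Type I error is rejecting H₀ when H₀ is actually true (false positive) — here, concluding that a new website layout increases conversions when in fact this is not the case. Consequence: rolling out a layout that doesn't actually help — wasted engineering effort.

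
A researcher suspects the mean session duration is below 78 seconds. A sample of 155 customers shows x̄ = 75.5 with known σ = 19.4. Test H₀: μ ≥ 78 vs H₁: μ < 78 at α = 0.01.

z = -1.604. Critical value: -2.33. Fail to reject H₀.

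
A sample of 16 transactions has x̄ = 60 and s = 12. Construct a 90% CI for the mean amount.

CI = x̄ ± t*(s/√n) = 60 ± 1.753(12/√16) = (54.74, 65.26)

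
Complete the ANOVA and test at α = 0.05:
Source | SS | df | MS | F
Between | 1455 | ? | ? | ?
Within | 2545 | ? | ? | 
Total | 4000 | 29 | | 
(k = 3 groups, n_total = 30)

df_between = 2, df_within = 27. MS_between = 727.5, MS_within = 94.26. F = 7.718, F_crit ≈ 3.354. Reject H₀.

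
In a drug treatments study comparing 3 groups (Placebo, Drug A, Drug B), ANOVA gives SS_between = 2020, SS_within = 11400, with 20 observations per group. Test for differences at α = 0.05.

df_between = 2, df_within = 57. F = MS_between/MS_within = 1010.0/200.0 = 5.05. F_crit ≈ 3.159. Reject H₀. At least one mean differs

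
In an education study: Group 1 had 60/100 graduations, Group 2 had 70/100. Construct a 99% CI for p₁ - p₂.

p̂₁ = 0.6, p̂₂ = 0.7. Difference = -0.1. CI = (-0.273, 0.073)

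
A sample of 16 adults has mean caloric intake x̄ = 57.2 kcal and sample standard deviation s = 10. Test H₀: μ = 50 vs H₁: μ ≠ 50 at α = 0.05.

t = (x̄ - μ₀)/(s/√n) = (57.2 - 50)/(10/√16) = 2.88. df = 15, critical t = ±2.131. Reject H₀.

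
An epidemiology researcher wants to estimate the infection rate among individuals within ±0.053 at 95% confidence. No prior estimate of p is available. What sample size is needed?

Conservative approach: use p = 0.5 (maximizes p(1-p) = 0.25). n = z²(0.25)/E² = 1.96²×0.25/0.053² = 341.9 → n = 342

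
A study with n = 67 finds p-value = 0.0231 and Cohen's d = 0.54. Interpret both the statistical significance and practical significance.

Statistically significant (p = 0.0231 < 0.05). Cohen's d = 0.54 indicates a medium effect size. Both statistical and practical significance should be considered.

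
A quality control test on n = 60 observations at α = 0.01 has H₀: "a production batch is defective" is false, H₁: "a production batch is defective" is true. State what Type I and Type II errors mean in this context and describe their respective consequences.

Type I (false positive): concluding that a production batch is defective when it is not — scrapping a good batch — wasted material and cost for no reason. Type II (false negative): failing to conclude that a production batch is defective when it is — shipping a defective batch — faulty products reach customers. Which is costlier depends on domain priorities and is a judgement call rather than a statistical fact.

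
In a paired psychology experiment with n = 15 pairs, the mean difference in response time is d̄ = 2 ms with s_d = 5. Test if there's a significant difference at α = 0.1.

t = d̄/(s_d/√n) = 2/(5/√15) = 1.549. df = 14, critical t = ±1.761. Fail to reject H₀.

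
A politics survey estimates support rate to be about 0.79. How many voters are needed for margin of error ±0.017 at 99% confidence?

n = z²p(1-p)/E² = 2.576²×0.79×0.21/0.017² = 3809.3 → n = 3810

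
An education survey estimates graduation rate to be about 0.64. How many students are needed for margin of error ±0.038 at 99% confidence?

n = z²p(1-p)/E² = 2.576²×0.64×0.36/0.038² = 1058.8 → n = 1059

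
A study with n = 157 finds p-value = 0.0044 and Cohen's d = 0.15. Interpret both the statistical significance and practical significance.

Statistically significant (p = 0.0044 < 0.05). Cohen's d = 0.15 indicates a very small effect size. Both statistical and practical significance should be considered.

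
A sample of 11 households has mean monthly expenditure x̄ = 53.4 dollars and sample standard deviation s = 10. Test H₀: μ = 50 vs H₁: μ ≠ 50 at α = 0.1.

t = (x̄ - μ₀)/(s/√n) = (53.4 - 50)/(10/√11) = 1.128. df = 10, critical t = ±1.812. Fail to reject H₀.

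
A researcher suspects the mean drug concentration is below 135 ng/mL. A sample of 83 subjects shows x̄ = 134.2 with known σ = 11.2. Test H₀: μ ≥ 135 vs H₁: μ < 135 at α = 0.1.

z = -0.651. Critical value: -1.28. Fail to reject H₀.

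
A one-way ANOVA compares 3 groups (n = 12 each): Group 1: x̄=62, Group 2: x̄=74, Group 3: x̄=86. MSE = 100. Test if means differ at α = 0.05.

Grand mean = 74.0. SS_between = 3456.0, MS_between = 1728.0. F = 17.28, F_crit ≈ 3.285. Reject H₀.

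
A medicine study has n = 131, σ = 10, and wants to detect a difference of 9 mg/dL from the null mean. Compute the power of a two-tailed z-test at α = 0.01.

SE = σ/√n = 10/√131 = 0.874. Non-centrality λ = d/SE = 9/0.874 = 10.301. Power ≈ Φ(λ - z_{α/2}) = Φ(10.301 - 2.576) = Φ(7.725) = 1.0.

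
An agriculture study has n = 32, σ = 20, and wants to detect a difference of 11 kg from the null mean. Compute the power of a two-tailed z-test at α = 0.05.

SE = σ/√n = 20/√32 = 3.536. Non-centrality λ = d/SE = 11/3.536 = 3.111. Power ≈ Φ(λ - z_{α/2}) = Φ(3.111 - 1.96) = Φ(1.151) = 0.875.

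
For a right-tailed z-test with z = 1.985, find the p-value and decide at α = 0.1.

p = P(Z > 1.985) = 1 - Φ(1.985) ≈ 0.0236. Since p < 0.1, reject H₀ (significant) at α = 0.1.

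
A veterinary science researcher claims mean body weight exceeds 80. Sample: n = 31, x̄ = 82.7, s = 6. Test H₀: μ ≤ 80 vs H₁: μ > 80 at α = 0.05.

t = (82.7 - 80)/(6/√31) = 2.505, df = 30. Critical t = 1.697. Reject H₀.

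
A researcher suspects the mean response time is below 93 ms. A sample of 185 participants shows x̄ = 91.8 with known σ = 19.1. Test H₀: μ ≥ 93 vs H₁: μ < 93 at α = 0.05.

z = -0.855. Critical value: -1.645. Fail to reject H₀.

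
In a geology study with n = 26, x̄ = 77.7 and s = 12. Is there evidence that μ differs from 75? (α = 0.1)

t = (x̄ - μ₀)/(s/√n) = (77.7 - 75)/(12/√26) = 1.147. df = 25, critical t = ±1.708. Fail to reject H₀.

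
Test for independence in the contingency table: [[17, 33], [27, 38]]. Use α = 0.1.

χ² = 0.68. df = 1, critical = 2.706. Fail to reject H₀. No evidence of dependence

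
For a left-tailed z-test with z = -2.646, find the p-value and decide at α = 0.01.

p = P(Z < -2.646) = Φ(-2.646) ≈ 0.0041. Since p < 0.01, reject H₀ (significant) at α = 0.01.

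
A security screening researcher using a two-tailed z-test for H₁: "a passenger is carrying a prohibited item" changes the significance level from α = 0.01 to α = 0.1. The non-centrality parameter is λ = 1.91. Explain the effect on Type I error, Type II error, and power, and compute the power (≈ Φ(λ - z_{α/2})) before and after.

Increasing α from 0.01 to 0.1:
• Type I error rate increases (α is the Type I rate by definition).
• Critical value moves from z_{α/2} = 2.576 to 1.645, so power = Φ(λ - z_{α/2}) goes from Φ(1.91 - 2.576) = 0.253 to Φ(1.91 - 1.645) = 0.604.
• Type II error rate β = 1 - power therefore decreases (0.747 → 0.396).
Appropriate when false negatives are costly — here, letting a prohibited item through — security breach.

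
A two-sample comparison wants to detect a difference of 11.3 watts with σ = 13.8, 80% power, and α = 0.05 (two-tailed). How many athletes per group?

n per group = 2(z_α/2 + z_β)²σ²/d² = 2×(1.96 + 0.84)²×13.8²/11.3² = 23.4 → n = 24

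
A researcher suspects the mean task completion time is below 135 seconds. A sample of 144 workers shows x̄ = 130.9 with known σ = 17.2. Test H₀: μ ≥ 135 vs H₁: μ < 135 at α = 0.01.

z = -2.86. Critical value: -2.33. Reject H₀.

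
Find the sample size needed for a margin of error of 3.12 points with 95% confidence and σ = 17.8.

n = (z*σ/E)² = (1.96×17.8/3.12)² = 125.04 → n = 126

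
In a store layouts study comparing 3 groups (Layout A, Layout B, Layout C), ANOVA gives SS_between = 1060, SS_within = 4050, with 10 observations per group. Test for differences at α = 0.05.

df_between = 2, df_within = 27. F = MS_between/MS_within = 530.0/150.0 = 3.533. F_crit ≈ 3.354. Reject H₀. At least one mean differs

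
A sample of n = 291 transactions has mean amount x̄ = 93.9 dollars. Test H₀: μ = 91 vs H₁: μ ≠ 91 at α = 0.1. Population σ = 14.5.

z = (x̄ - μ₀)/(σ/√n) = (93.9 - 91)/(14.5/√291) = 3.412. Critical value: ±1.645. Since |3.412| > 1.645, Reject H₀.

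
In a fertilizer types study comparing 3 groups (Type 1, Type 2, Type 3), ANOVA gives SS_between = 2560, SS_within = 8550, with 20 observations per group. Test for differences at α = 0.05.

df_between = 2, df_within = 57. F = MS_between/MS_within = 1280.0/150.0 = 8.533. F_crit ≈ 3.159. Reject H₀. At least one mean differs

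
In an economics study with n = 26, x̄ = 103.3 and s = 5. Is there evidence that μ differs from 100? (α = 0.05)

t = (x̄ - μ₀)/(s/√n) = (103.3 - 100)/(5/√26) = 3.365. df = 25, critical t = ±2.06. Reject H₀.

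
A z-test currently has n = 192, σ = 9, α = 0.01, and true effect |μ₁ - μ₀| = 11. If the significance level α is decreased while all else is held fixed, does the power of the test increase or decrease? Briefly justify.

Power decreases: a smaller α raises the critical value, so less of the H₁ sampling distribution falls in the rejection region.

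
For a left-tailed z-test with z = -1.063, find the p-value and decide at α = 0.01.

p = P(Z < -1.063) = Φ(-1.063) ≈ 0.1439. Since p ≥ 0.01, fail to reject H₀ (not significant) at α = 0.01.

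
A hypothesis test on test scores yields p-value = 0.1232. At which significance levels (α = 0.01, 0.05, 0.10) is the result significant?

p = 0.1232. Not significant at any of the given levels.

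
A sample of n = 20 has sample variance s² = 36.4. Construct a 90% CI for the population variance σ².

df = 19. χ²_{0.05} = 30.144, χ²_{0.95} = 10.117. CI for σ² = ((n-1)s²/χ²_{α/2}, (n-1)s²/χ²_{1-α/2}) = (19·36.4/30.144, 19·36.4/10.117) = (22.94, 68.36)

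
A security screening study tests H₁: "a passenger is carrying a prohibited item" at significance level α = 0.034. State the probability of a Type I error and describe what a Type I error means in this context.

P(Type I error) = α = 0.034. A Type I error is rejecting H₀ when H₀ is actually true (false positive) — here, concluding that a passenger is carrying a prohibited item when in fact this is not the case. Consequence: detaining an innocent passenger — delay and inconvenience.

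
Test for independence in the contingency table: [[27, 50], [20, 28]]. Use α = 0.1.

χ² = 0.549. df = 1, critical = 2.706. Fail to reject H₀. No evidence of dependence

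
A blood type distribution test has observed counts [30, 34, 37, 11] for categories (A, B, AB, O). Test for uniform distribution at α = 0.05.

Expected = 28 each. χ² = Σ(O-E)²/E = 14.643. df = 3, critical value = 7.815. Reject H₀.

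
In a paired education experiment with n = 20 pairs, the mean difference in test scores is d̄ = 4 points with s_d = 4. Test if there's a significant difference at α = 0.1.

t = d̄/(s_d/√n) = 4/(4/√20) = 4.472. df = 19, critical t = ±1.729. Reject H₀.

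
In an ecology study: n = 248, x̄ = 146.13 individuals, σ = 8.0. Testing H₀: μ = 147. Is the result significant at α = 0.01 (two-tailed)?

z = (146.13 - 147)/(8.0/√248) = -1.713. Since |z| ≤ 2.576, not significant at α = 0.01.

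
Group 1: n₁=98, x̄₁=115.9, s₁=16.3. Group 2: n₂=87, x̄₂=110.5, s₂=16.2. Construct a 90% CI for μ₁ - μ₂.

Difference = 5.4. SE = √(16.3²/98 + 16.2²/87) = 2.393. CI = (1.46, 9.34)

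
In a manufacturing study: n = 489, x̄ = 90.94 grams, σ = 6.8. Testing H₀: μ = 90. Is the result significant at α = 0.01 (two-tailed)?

z = (90.94 - 90)/(6.8/√489) = 3.057. Since |z| > 2.576, significant at α = 0.01.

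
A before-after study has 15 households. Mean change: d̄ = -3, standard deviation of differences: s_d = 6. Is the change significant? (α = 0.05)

t = d̄/(s_d/√n) = -3/(6/√15) = -1.936. df = 14, critical t = ±2.145. Fail to reject H₀.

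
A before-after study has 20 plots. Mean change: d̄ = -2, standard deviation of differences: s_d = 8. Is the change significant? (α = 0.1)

t = d̄/(s_d/√n) = -2/(8/√20) = -1.118. df = 19, critical t = ±1.729. Fail to reject H₀.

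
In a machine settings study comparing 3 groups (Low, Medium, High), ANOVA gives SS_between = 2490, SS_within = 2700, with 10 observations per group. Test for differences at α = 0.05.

df_between = 2, df_within = 27. F = MS_between/MS_within = 1245.0/100.0 = 12.45. F_crit ≈ 3.354. Reject H₀. At least one mean differs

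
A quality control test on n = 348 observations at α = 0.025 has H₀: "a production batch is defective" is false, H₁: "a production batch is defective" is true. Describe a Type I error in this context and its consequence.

Type I error: rejecting H₀ when it is true — concluding that a production batch is defective when in fact it is not. Consequence: scrapping a good batch — wasted material and cost for no reason.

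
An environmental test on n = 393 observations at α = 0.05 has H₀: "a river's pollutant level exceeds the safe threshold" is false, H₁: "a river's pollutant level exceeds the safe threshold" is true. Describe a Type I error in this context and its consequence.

Type I error: rejecting H₀ when it is true — concluding that a river's pollutant level exceeds the safe threshold when in fact it is not. Consequence: shutting down a compliant factory unnecessarily.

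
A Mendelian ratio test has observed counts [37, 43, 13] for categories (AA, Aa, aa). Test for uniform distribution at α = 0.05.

Expected = 31 each. χ² = Σ(O-E)²/E = 16.258. df = 2, critical value = 5.991. Reject H₀.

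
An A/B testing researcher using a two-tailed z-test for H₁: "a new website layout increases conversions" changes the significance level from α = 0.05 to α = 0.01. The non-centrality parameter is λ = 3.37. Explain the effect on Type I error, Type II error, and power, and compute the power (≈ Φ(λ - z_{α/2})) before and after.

Decreasing α from 0.05 to 0.01:
• Type I error rate decreases (α is the Type I rate by definition).
• Critical value moves from z_{α/2} = 1.96 to 2.576, so power = Φ(λ - z_{α/2}) goes from Φ(3.37 - 1.96) = 0.921 to Φ(3.37 - 2.576) = 0.786.
• Type II error rate β = 1 - power therefore increases (0.079 → 0.214).
Appropriate when false positives are costly — here, rolling out a layout that doesn't actually help — wasted engineering effort.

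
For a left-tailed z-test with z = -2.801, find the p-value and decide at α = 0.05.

p = P(Z < -2.801) = Φ(-2.801) ≈ 0.0025. Since p < 0.05, reject H₀ (significant) at α = 0.05.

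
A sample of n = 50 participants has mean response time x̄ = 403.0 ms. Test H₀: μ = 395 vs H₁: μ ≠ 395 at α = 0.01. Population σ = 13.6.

z = (x̄ - μ₀)/(σ/√n) = (403.0 - 395)/(13.6/√50) = 4.159. Critical value: ±2.576. Since |4.159| > 2.576, Reject H₀.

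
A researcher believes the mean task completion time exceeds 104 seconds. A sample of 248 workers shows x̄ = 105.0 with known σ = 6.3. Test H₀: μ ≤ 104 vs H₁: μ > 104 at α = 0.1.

z = 2.5. Critical value: 1.28. Reject H₀.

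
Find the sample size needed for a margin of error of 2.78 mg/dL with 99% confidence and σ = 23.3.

n = (z*σ/E)² = (2.576×23.3/2.78)² = 466.1 → n = 467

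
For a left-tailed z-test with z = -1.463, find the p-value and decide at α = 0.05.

p = P(Z < -1.463) = Φ(-1.463) ≈ 0.0717. Since p ≥ 0.05, fail to reject H₀ (not significant) at α = 0.05.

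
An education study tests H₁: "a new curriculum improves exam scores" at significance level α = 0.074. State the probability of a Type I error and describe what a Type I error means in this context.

P(Type I error) = α = 0.074. A Type I error is rejecting H₀ when H₀ is actually true (false positive) — here, concluding that a new curriculum improves exam scores when in fact this is not the case. Consequence: adopting a curriculum that gives no real benefit — disruption for nothing.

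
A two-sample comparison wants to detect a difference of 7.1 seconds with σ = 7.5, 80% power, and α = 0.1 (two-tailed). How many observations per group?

n per group = 2(z_α/2 + z_β)²σ²/d² = 2×(1.645 + 0.84)²×7.5²/7.1² = 13.8 → n = 14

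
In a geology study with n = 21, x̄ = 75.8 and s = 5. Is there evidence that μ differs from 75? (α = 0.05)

t = (x̄ - μ₀)/(s/√n) = (75.8 - 75)/(5/√21) = 0.733. df = 20, critical t = ±2.086. Fail to reject H₀.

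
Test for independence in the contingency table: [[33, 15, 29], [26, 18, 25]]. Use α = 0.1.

χ² = 0.964. df = 2, critical = 4.605. Fail to reject H₀. No evidence of dependence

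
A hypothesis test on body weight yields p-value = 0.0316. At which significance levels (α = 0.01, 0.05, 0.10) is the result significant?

p = 0.0316. Significant at: α = 0.05, 0.1.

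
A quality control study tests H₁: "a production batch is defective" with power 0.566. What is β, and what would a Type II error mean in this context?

β = 1 - power = 1 - 0.566 = 0.434. A Type II error is failing to reject H₀ when H₀ is false (false negative) — here, failing to conclude that a production batch is defective when in fact it is true. Consequence: shipping a defective batch — faulty products reach customers.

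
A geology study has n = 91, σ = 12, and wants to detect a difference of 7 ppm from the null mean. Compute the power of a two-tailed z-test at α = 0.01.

SE = σ/√n = 12/√91 = 1.258. Non-centrality λ = d/SE = 7/1.258 = 5.565. Power ≈ Φ(λ - z_{α/2}) = Φ(5.565 - 2.576) = Φ(2.989) = 0.999.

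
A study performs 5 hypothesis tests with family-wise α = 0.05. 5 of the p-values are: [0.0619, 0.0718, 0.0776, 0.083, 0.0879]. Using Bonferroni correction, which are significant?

Bonferroni α = 0.05/5 = 0.01. None of the given p-values are significant.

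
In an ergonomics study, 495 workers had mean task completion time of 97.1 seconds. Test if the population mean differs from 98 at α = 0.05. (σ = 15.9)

z = (x̄ - μ₀)/(σ/√n) = (97.1 - 98)/(15.9/√495) = -1.259. Critical value: ±1.96. Since |-1.259| ≤ 1.96, Fail to reject H₀.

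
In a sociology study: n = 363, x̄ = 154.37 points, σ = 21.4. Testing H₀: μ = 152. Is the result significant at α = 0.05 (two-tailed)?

z = (154.37 - 152)/(21.4/√363) = 2.11. Since |z| > 1.96, significant at α = 0.05.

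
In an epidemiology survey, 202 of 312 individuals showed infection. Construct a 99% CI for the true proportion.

p̂ = 0.647. CI = p̂ ± z*√(p̂(1-p̂)/n) = (0.578, 0.717)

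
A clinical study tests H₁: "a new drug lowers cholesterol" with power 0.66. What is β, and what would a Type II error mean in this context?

β = 1 - power = 1 - 0.66 = 0.34. A Type II error is failing to reject H₀ when H₀ is false (false negative) — here, failing to conclude that a new drug lowers cholesterol when in fact it is true. Consequence: shelving an effective drug — patients miss out on a treatment that would have helped.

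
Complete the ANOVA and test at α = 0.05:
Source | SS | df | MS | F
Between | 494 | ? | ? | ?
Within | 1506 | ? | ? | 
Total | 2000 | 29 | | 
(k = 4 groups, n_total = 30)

df_between = 3, df_within = 26. MS_between = 164.67, MS_within = 57.92. F = 2.843, F_crit ≈ 2.975. Fail to reject H₀.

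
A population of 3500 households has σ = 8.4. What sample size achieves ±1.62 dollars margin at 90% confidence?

Without FPC: n₀ = (1.645×8.4/1.62)² = 72.755. With FPC: n = n₀N/(n₀+N-1) = 71.3 → n = 72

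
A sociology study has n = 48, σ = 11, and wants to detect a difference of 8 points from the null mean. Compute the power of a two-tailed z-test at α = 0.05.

SE = σ/√n = 11/√48 = 1.588. Non-centrality λ = d/SE = 8/1.588 = 5.039. Power ≈ Φ(λ - z_{α/2}) = Φ(5.039 - 1.96) = Φ(3.079) = 0.999.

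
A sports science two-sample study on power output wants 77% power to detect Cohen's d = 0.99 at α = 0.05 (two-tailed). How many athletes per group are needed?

z_{α/2} = 1.96, z_β = Φ⁻¹(0.77) = 0.739. For large effect (d = 0.99): n per group = 2(z_{α/2} + z_β)²/d² = 2(1.96 + 0.739)²/0.99² = 14.9 → 15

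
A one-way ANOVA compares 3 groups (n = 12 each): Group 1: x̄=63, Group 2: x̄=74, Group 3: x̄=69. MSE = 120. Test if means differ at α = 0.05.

Grand mean = 68.67. SS_between = 728.0, MS_between = 364.0. F = 3.033, F_crit ≈ 3.285. Fail to reject H₀.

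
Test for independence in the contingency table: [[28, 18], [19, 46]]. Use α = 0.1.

χ² = 11.045. df = 1, critical = 2.706. Reject H₀. Variables are dependent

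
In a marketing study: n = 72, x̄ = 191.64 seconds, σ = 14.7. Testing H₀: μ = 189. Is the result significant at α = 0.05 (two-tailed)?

z = (191.64 - 189)/(14.7/√72) = 1.524. Since |z| ≤ 1.96, not significant at α = 0.05.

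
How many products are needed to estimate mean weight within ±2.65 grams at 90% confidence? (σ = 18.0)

n = (z*σ/E)² = (1.645×18.0/2.65)² = 124.8 → n = 125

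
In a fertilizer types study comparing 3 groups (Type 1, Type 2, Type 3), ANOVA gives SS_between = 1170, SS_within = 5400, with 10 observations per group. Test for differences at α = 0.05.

df_between = 2, df_within = 27. F = MS_between/MS_within = 585.0/200.0 = 2.925. F_crit ≈ 3.354. Fail to reject H₀.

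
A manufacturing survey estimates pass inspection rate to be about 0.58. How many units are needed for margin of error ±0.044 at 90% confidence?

n = z²p(1-p)/E² = 1.645²×0.58×0.42/0.044² = 340.5 → n = 341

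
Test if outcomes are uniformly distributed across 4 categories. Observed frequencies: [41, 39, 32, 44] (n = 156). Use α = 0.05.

Expected = 39 each. χ² = Σ(O-E)²/E = 2.0. df = 3, critical value = 7.815. Fail to reject H₀.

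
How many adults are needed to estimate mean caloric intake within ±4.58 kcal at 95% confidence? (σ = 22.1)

n = (z*σ/E)² = (1.96×22.1/4.58)² = 89.4 → n = 90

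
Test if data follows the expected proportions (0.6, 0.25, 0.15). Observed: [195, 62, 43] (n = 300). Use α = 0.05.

Expected: [180.0, 75.0, 45.0]. χ² = 3.592. df = 2, critical = 5.991. Fail to reject H₀.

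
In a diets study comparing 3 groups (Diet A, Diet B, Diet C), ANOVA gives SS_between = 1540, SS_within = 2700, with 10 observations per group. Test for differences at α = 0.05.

df_between = 2, df_within = 27. F = MS_between/MS_within = 770.0/100.0 = 7.7. F_crit ≈ 3.354. Reject H₀. At least one mean differs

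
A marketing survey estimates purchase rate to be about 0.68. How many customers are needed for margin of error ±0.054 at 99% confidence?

n = z²p(1-p)/E² = 2.576²×0.68×0.32/0.054² = 495.2 → n = 496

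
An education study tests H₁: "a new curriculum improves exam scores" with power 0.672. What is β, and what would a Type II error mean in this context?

β = 1 - power = 1 - 0.672 = 0.328. A Type II error is failing to reject H₀ when H₀ is false (false negative) — here, failing to conclude that a new curriculum improves exam scores when in fact it is true. Consequence: keeping the old curriculum when the new one would have helped students.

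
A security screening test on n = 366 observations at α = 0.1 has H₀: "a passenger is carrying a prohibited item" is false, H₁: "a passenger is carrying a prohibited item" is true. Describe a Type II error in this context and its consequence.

Type II error: failing to reject H₀ when it is false — concluding that a passenger is carrying a prohibited item is not supported when in fact it is. Consequence: letting a prohibited item through — security breach.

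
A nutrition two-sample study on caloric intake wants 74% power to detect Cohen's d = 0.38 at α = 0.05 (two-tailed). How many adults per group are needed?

z_{α/2} = 1.96, z_β = Φ⁻¹(0.74) = 0.643. For small effect (d = 0.38): n per group = 2(z_{α/2} + z_β)²/d² = 2(1.96 + 0.643)²/0.38² = 93.8 → 94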